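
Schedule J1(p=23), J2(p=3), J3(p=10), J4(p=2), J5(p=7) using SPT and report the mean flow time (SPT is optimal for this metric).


SPT order: J4 → J2 → J5 → J3 → J1
Completion times:
  J4: C=2
  J2: C=5
  J5: C=12
  J3: C=22
  J1: C=45
Sum = 86, n = 5
Mean flow = 86/5
= 17.20


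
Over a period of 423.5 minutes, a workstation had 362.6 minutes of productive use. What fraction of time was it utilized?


Utilization = busy / total × 100
= 362.6 / 423.5 × 100
= 85.6%


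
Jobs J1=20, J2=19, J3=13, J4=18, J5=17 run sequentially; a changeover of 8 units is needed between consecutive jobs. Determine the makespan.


Makespan = Σ processing + (n-1) × setup
= (20 + 19 + 13 + 18 + 17) + (5-1)×8
= 87 + 32
= 119 time units


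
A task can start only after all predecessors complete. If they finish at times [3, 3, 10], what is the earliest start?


ES = max of all predecessor completion times
Predecessors: [3, 3, 10]
ES = max(3, 3, 10)
= 10


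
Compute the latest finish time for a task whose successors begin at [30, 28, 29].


LF = min of all successor start times
Successors start at: [30, 28, 29]
LF = min(30, 28, 29)
= 28


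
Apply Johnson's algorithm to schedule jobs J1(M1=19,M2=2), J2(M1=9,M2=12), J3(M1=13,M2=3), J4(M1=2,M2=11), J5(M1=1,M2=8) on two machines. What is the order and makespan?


Johnson's rule:
Group 1 (M1≤M2, sort by M1): ['J5', 'J4', 'J2']
Group 2 (M1>M2, sort desc M2): ['J3', 'J1']
Sequence: J5 → J4 → J2 → J3 → J1
Makespan calculation:
  J5: M1 done=1, M2 done=9
  J4: M1 done=3, M2 done=20
  J2: M1 done=12, M2 done=32
  J3: M1 done=25, M2 done=35
  J1: M1 done=44, M2 done=46
= Sequence: J5 → J4 → J2 → J3 → J1, Makespan: 46


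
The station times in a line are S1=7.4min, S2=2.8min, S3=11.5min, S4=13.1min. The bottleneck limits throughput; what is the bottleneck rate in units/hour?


Bottleneck = longest station time
Station times: [7.4, 2.8, 11.5, 13.1]
Max = 13.1 min
Rate = 60 / 13.1
= 4.58 units/hour (bottleneck: 13.1min)


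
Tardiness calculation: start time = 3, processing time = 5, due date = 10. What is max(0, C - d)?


Completion = start + processing = 3 + 5 = 8
Tardiness = max(0, C - d) = max(0, 8 - 10)
= max(0, -2)
= 0


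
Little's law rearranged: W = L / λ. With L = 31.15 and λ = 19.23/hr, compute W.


Little's law: L = λW → W = L / λ
= 31.15 / 19.23
= 1.62 hours


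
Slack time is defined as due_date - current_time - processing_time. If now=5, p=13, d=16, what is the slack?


Slack = due - current_time - processing
= 16 - 5 - 13
= -2


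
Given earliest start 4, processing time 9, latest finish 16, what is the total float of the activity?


EF = ES + duration = 4 + 9 = 13
LS = LF - duration = 16 - 9 = 7
Total Float = LF - EF = 16 - 13
(or LS - ES = 7 - 4)
= 3


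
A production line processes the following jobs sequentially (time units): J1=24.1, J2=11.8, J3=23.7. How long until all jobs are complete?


Sequential makespan: sum all processing times
= 24.1 + 11.8 + 23.7
= 59.6 time units


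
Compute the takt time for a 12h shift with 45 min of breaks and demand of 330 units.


Available = 12×60 - 45 = 675 min
Takt time = 675 / 330
= 2.05 min/unit


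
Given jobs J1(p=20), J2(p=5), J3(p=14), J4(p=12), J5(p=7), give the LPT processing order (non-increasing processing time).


LPT: sort by longest processing time first
  J1: p=20
  J3: p=14
  J4: p=12
  J5: p=7
  J2: p=5
Order: J1 → J3 → J4 → J5 → J2


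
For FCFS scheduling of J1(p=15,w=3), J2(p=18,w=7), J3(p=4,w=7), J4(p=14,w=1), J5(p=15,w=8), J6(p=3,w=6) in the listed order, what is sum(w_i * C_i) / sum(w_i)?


Completion times:
  J1: C=15, w×C=3×15=45
  J2: C=33, w×C=7×33=231
  J3: C=37, w×C=7×37=259
  J4: C=51, w×C=1×51=51
  J5: C=66, w×C=8×66=528
  J6: C=69, w×C=6×69=414
Sum w×C = 1528
Sum w = 32
Weighted avg = 1528/32
= 47.75


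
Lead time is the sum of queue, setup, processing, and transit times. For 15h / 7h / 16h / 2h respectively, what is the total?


Lead time = queue + setup + processing + transit
= 15 + 7 + 16 + 2
= 40 hours


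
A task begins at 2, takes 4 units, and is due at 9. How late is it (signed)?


Completion = 2 + 4 = 6
Lateness = C - d = 6 - 9
= -3


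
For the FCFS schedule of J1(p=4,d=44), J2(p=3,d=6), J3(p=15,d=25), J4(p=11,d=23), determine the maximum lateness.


Lateness per job (L = C - d):
  J1: C=4, d=44, L=-40
  J2: C=7, d=6, L=1
  J3: C=22, d=25, L=-3
  J4: C=33, d=23, L=10
Lmax = max(-40, 1, -3, 10)
= 10


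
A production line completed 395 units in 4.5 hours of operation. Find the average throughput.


Throughput = units / time
= 395 / 4.5
= 87.8 units/hour


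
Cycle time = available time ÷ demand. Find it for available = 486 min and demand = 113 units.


Cycle time = available time / demand
= 486 / 113
= 4.30 min/unit


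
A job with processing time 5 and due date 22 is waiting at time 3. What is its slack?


Slack = due - current_time - processing
= 22 - 3 - 5
= 14


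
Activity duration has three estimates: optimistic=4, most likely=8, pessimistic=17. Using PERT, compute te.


te = (o + 4m + p) / 6
= (4 + 4×8 + 17) / 6
= (4 + 32 + 17) / 6
= 53 / 6
= 8.83


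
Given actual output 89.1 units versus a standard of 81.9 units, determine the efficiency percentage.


Efficiency = (actual / standard) × 100
= (89.1 / 81.9) × 100
= 108.8%


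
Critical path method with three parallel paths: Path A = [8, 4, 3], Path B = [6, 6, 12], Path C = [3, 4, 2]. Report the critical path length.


Path A: 8 + 4 + 3 = 15
Path B: 6 + 6 + 12 = 24
Path C: 3 + 4 + 2 = 9
Critical path = longest = max(15, 24, 9)
= 24 (Path B)


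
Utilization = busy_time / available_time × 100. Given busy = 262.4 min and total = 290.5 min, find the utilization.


Utilization = busy / total × 100
= 262.4 / 290.5 × 100
= 90.3%


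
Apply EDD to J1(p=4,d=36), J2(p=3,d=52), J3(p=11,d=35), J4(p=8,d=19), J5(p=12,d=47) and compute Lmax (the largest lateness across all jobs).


EDD order: J4 → J3 → J1 → J5 → J2
Completion and lateness:
  J4: C=8, d=19, L=8-19=-11
  J3: C=19, d=35, L=19-35=-16
  J1: C=23, d=36, L=23-36=-13
  J5: C=35, d=47, L=35-47=-12
  J2: C=38, d=52, L=38-52=-14
Lmax = max(-11, -16, -13, -12, -14)
= -11


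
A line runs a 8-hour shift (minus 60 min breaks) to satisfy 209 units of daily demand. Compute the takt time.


Available = 8×60 - 60 = 420 min
Takt time = 420 / 209
= 2.01 min/unit


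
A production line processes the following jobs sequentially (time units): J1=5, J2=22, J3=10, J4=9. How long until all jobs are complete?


Sequential makespan: sum all processing times
= 5 + 22 + 10 + 9
= 46 time units


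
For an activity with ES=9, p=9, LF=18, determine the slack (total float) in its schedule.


EF = ES + duration = 9 + 9 = 18
LS = LF - duration = 18 - 9 = 9
Total Float = LF - EF = 18 - 18
(or LS - ES = 9 - 9)
= 0


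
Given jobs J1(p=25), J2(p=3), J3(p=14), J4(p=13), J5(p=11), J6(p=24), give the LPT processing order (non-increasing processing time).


LPT: sort by longest processing time first
  J1: p=25
  J6: p=24
  J3: p=14
  J4: p=13
  J5: p=11
  J2: p=3
Order: J1 → J6 → J3 → J4 → J5 → J2


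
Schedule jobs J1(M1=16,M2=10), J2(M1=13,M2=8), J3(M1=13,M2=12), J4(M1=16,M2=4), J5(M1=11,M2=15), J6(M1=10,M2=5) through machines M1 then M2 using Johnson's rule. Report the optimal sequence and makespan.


Johnson's rule:
Group 1 (M1≤M2, sort by M1): ['J5']
Group 2 (M1>M2, sort desc M2): ['J3', 'J1', 'J2', 'J6', 'J4']
Sequence: J5 → J3 → J1 → J2 → J6 → J4
Makespan calculation:
  J5: M1 done=11, M2 done=26
  J3: M1 done=24, M2 done=38
  J1: M1 done=40, M2 done=50
  J2: M1 done=53, M2 done=61
  J6: M1 done=63, M2 done=68
  J4: M1 done=79, M2 done=83
= Sequence: J5 → J3 → J1 → J2 → J6 → J4, Makespan: 83


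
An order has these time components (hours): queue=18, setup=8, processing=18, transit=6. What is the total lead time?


Lead time = queue + setup + processing + transit
= 18 + 8 + 18 + 6
= 50 hours


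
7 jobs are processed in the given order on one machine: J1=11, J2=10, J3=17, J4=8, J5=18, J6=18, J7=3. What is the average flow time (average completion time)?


Completion times:
  J1: completes at 11
  J2: completes at 21
  J3: completes at 38
  J4: completes at 46
  J5: completes at 64
  J6: completes at 82
  J7: completes at 85
Sum = 347
Average = 347/7
= 49.57


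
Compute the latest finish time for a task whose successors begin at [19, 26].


LF = min of all successor start times
Successors start at: [19, 26]
LF = min(19, 26)
= 19


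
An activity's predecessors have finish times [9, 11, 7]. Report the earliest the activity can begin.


ES = max of all predecessor completion times
Predecessors: [9, 11, 7]
ES = max(9, 11, 7)
= 11


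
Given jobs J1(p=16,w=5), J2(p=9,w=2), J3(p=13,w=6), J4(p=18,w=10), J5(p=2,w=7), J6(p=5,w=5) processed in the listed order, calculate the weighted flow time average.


Completion times:
  J1: C=16, w×C=5×16=80
  J2: C=25, w×C=2×25=50
  J3: C=38, w×C=6×38=228
  J4: C=56, w×C=10×56=560
  J5: C=58, w×C=7×58=406
  J6: C=63, w×C=5×63=315
Sum w×C = 1639
Sum w = 35
Weighted avg = 1639/35
= 46.83


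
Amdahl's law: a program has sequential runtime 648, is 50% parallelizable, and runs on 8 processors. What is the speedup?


Amdahl's law: T_p = T × ((1-p) + p/N)
= 648 × ((1-0.5) + 0.5/8)
= 648 × (0.50 + 0.0625)
= 648 × 0.5625
= 364.50
Speedup = 648/364.50
= 1.78×


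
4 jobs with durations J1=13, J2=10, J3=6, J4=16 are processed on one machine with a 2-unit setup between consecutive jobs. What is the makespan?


Makespan = Σ processing + (n-1) × setup
= (13 + 10 + 6 + 16) + (4-1)×2
= 45 + 6
= 51 time units


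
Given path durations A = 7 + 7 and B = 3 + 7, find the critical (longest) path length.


Path A: 7 + 7 = 14
Path B: 3 + 7 = 10
Critical path = longest = max(14, 10)
= 14 (Path A)


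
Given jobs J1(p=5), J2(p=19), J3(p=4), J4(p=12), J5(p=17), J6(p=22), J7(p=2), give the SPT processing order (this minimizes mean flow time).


SPT: sort by shortest processing time
  J7: p=2
  J3: p=4
  J1: p=5
  J4: p=12
  J5: p=17
  J2: p=19
  J6: p=22
Order: J7 → J3 → J1 → J4 → J5 → J2 → J6


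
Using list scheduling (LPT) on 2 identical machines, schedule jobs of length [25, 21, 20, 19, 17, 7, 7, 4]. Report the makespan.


Jobs (LPT sorted): [25, 21, 20, 19, 17, 7, 7, 4]
Machines: 2
  J=25 → Machine 1 (load: 0+25=25)
  J=21 → Machine 2 (load: 0+21=21)
  J=20 → Machine 2 (load: 21+20=41)
  J=19 → Machine 1 (load: 25+19=44)
  J=17 → Machine 2 (load: 41+17=58)
  J=7 → Machine 1 (load: 44+7=51)
  J=7 → Machine 1 (load: 51+7=58)
  J=4 → Machine 1 (load: 58+4=62)
Machine loads: [62, 58]
Makespan = max = 62 time units


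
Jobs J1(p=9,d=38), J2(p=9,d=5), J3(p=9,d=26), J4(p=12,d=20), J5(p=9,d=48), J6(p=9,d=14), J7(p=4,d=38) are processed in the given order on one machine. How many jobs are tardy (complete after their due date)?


Completion vs due date:
  J1: C=9, d=38 → on time
  J2: C=18, d=5 → TARDY
  J3: C=27, d=26 → TARDY
  J4: C=39, d=20 → TARDY
  J5: C=48, d=48 → on time
  J6: C=57, d=14 → TARDY
  J7: C=61, d=38 → TARDY
Tardy jobs: J2, J3, J4, J6, J7
Count = 5


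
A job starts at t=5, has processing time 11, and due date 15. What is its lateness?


Completion = 5 + 11 = 16
Lateness = C - d = 16 - 15
= 1


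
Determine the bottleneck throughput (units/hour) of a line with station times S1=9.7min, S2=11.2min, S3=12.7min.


Bottleneck = longest station time
Station times: [9.7, 11.2, 12.7]
Max = 12.7 min
Rate = 60 / 12.7
= 4.72 units/hour (bottleneck: 12.7min)


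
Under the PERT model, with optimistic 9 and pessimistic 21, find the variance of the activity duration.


σ² = ((p - o) / 6)² = (p - o)² / 36
= (21 - 9)² / 36
= 12² / 36
= 144 / 36
= 4.0000


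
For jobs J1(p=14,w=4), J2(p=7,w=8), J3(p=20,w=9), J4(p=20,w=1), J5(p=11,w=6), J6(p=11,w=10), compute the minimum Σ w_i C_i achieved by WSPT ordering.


WSPT order (by p/w): J2 → J6 → J5 → J3 → J1 → J4
  J2: C=7, w·C=8×7=56
  J6: C=18, w·C=10×18=180
  J5: C=29, w·C=6×29=174
  J3: C=49, w·C=9×49=441
  J1: C=63, w·C=4×63=252
  J4: C=83, w·C=1×83=83
Σ w·C = 1186
= 1186


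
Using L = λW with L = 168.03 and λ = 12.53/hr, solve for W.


Little's law: L = λW → W = L / λ
= 168.03 / 12.53
= 13.41 hours


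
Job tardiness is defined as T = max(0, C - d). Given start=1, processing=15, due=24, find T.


Completion = start + processing = 1 + 15 = 16
Tardiness = max(0, C - d) = max(0, 16 - 24)
= max(0, -8)
= 0


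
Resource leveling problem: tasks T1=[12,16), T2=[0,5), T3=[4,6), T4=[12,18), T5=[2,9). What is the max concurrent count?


Check each time point for overlaps:
  t=4: 3 tasks active (T2, T3, T5)
Max concurrent = 3


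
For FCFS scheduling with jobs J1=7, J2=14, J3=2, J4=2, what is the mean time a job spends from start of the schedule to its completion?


Completion times:
  J1: completes at 7
  J2: completes at 21
  J3: completes at 23
  J4: completes at 25
Sum = 76
Average = 76/4
= 19.00


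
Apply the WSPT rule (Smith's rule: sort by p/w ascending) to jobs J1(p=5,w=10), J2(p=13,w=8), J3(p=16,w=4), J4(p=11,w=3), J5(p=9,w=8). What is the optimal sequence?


WSPT (Smith's rule): sort by p/w ascending
  J1: p/w = 5/10 = 0.500
  J5: p/w = 9/8 = 1.125
  J2: p/w = 13/8 = 1.625
  J4: p/w = 11/3 = 3.667
  J3: p/w = 16/4 = 4.000
Order: J1 → J5 → J2 → J4 → J3


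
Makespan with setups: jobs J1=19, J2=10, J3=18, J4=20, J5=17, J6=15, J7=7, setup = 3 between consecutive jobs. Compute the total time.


Makespan = Σ processing + (n-1) × setup
= (19 + 10 + 18 + 20 + 17 + 15 + 7) + (7-1)×3
= 106 + 18
= 124 time units


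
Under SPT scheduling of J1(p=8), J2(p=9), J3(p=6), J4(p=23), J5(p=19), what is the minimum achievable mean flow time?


SPT order: J3 → J1 → J2 → J5 → J4
Completion times:
  J3: C=6
  J1: C=14
  J2: C=23
  J5: C=42
  J4: C=65
Sum = 150, n = 5
Mean flow = 150/5
= 30.00


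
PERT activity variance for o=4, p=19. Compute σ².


σ² = ((p - o) / 6)² = (p - o)² / 36
= (19 - 4)² / 36
= 15² / 36
= 225 / 36
= 6.2500


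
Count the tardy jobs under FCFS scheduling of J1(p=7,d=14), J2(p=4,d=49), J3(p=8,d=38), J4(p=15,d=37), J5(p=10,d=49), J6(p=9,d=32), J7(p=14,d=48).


Completion vs due date:
  J1: C=7, d=14 → on time
  J2: C=11, d=49 → on time
  J3: C=19, d=38 → on time
  J4: C=34, d=37 → on time
  J5: C=44, d=49 → on time
  J6: C=53, d=32 → TARDY
  J7: C=67, d=48 → TARDY
Tardy jobs: J6, J7
Count = 2


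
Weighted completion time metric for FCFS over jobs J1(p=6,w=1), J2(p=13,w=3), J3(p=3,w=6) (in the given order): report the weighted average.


Completion times:
  J1: C=6, w×C=1×6=6
  J2: C=19, w×C=3×19=57
  J3: C=22, w×C=6×22=132
Sum w×C = 195
Sum w = 10
Weighted avg = 195/10
= 19.50


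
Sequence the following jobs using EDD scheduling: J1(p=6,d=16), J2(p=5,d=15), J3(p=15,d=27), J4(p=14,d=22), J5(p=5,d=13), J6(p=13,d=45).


EDD: sort by earliest due date
  J5: d=13, p=5
  J2: d=15, p=5
  J1: d=16, p=6
  J4: d=22, p=14
  J3: d=27, p=15
  J6: d=45, p=13
Order: J5 → J2 → J1 → J4 → J3 → J6


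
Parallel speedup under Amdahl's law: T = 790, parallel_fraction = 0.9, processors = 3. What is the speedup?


Amdahl's law: T_p = T × ((1-p) + p/N)
= 790 × ((1-0.9) + 0.9/3)
= 790 × (0.10 + 0.3000)
= 790 × 0.4000
= 316.00
Speedup = 790/316.00
= 2.50×


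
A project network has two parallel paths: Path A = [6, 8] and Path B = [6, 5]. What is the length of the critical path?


Path A: 6 + 8 = 14
Path B: 6 + 5 = 11
Critical path = longest = max(14, 11)
= 14 (Path A)


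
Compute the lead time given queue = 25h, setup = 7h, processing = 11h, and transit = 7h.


Lead time = queue + setup + processing + transit
= 25 + 7 + 11 + 7
= 50 hours


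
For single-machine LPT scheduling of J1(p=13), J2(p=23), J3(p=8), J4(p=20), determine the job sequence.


LPT: sort by longest processing time first
  J2: p=23
  J4: p=20
  J1: p=13
  J3: p=8
Order: J2 → J4 → J1 → J3


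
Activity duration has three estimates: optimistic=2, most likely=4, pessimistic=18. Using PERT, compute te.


te = (o + 4m + p) / 6
= (2 + 4×4 + 18) / 6
= (2 + 16 + 18) / 6
= 36 / 6
= 6.00


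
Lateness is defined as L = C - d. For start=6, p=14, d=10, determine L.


Completion = 6 + 14 = 20
Lateness = C - d = 20 - 10
= 10


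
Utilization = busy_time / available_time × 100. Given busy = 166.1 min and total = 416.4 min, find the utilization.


Utilization = busy / total × 100
= 166.1 / 416.4 × 100
= 39.9%


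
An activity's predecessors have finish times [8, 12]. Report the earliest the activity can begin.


ES = max of all predecessor completion times
Predecessors: [8, 12]
ES = max(8, 12)
= 12


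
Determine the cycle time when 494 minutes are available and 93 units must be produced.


Cycle time = available time / demand
= 494 / 93
= 5.31 min/unit


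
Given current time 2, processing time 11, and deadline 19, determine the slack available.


Slack = due - current_time - processing
= 19 - 2 - 11
= 6


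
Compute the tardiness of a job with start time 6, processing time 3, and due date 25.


Completion = start + processing = 6 + 3 = 9
Tardiness = max(0, C - d) = max(0, 9 - 25)
= max(0, -16)
= 0


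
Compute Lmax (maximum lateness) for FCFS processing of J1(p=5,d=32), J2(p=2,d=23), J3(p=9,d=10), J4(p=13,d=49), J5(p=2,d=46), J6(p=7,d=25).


Lateness per job (L = C - d):
  J1: C=5, d=32, L=-27
  J2: C=7, d=23, L=-16
  J3: C=16, d=10, L=6
  J4: C=29, d=49, L=-20
  J5: C=31, d=46, L=-15
  J6: C=38, d=25, L=13
Lmax = max(-27, -16, 6, -20, -15, 13)
= 13


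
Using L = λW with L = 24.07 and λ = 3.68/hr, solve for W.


Little's law: L = λW → W = L / λ
= 24.07 / 3.68
= 6.54 hours


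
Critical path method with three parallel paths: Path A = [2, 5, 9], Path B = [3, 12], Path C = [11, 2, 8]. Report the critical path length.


Path A: 2 + 5 + 9 = 16
Path B: 3 + 12 = 15
Path C: 11 + 2 + 8 = 21
Critical path = longest = max(16, 15, 21)
= 21 (Path C)


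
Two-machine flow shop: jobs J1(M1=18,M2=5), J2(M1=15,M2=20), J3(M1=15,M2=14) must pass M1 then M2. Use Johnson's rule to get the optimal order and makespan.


Johnson's rule:
Group 1 (M1≤M2, sort by M1): ['J2']
Group 2 (M1>M2, sort desc M2): ['J3', 'J1']
Sequence: J2 → J3 → J1
Makespan calculation:
  J2: M1 done=15, M2 done=35
  J3: M1 done=30, M2 done=49
  J1: M1 done=48, M2 done=54
= Sequence: J2 → J3 → J1, Makespan: 54


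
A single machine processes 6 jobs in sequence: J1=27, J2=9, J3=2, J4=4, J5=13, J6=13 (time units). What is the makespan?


Sequential makespan: sum all processing times
= 27 + 9 + 2 + 4 + 13 + 13
= 68 time units


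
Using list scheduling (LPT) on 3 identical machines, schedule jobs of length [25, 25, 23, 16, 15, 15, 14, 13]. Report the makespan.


Jobs (LPT sorted): [25, 25, 23, 16, 15, 15, 14, 13]
Machines: 3
  J=25 → Machine 1 (load: 0+25=25)
  J=25 → Machine 2 (load: 0+25=25)
  J=23 → Machine 3 (load: 0+23=23)
  J=16 → Machine 3 (load: 23+16=39)
  J=15 → Machine 1 (load: 25+15=40)
  J=15 → Machine 2 (load: 25+15=40)
  J=14 → Machine 3 (load: 39+14=53)
  J=13 → Machine 1 (load: 40+13=53)
Machine loads: [53, 40, 53]
Makespan = max = 53 time units


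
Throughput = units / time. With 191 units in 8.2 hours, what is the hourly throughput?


Throughput = units / time
= 191 / 8.2
= 23.3 units/hour


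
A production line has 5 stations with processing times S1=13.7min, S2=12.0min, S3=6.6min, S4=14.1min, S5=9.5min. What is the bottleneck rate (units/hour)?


Bottleneck = longest station time
Station times: [13.7, 12.0, 6.6, 14.1, 9.5]
Max = 14.1 min
Rate = 60 / 14.1
= 4.26 units/hour (bottleneck: 14.1min)


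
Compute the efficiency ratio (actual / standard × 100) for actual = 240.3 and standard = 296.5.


Efficiency = (actual / standard) × 100
= (240.3 / 296.5) × 100
= 81.0%


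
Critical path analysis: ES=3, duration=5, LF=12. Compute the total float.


EF = ES + duration = 3 + 5 = 8
LS = LF - duration = 12 - 5 = 7
Total Float = LF - EF = 12 - 8
(or LS - ES = 7 - 3)
= 4


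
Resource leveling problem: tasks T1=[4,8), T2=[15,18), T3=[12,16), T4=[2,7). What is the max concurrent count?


Check each time point for overlaps:
  t=4: 2 tasks active (T1, T4)
Max concurrent = 2


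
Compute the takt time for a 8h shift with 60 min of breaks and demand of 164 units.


Available = 8×60 - 60 = 420 min
Takt time = 420 / 164
= 2.56 min/unit


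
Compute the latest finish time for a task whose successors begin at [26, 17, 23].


LF = min of all successor start times
Successors start at: [26, 17, 23]
LF = min(26, 17, 23)
= 17


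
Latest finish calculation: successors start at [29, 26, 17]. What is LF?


LF = min of all successor start times
Successors start at: [29, 26, 17]
LF = min(29, 26, 17)
= 17


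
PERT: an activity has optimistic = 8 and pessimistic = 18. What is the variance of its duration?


σ² = ((p - o) / 6)² = (p - o)² / 36
= (18 - 8)² / 36
= 10² / 36
= 100 / 36
= 2.7778


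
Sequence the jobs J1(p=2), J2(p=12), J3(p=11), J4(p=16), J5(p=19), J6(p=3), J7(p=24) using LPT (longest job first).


LPT: sort by longest processing time first
  J7: p=24
  J5: p=19
  J4: p=16
  J2: p=12
  J3: p=11
  J6: p=3
  J1: p=2
Order: J7 → J5 → J4 → J2 → J3 → J6 → J1


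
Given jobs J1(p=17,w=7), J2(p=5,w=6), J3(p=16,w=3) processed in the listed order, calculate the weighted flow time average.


Completion times:
  J1: C=17, w×C=7×17=119
  J2: C=22, w×C=6×22=132
  J3: C=38, w×C=3×38=114
Sum w×C = 365
Sum w = 16
Weighted avg = 365/16
= 22.81


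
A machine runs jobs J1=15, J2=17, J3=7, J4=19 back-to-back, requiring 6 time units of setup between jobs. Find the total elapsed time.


Makespan = Σ processing + (n-1) × setup
= (15 + 17 + 7 + 19) + (4-1)×6
= 58 + 18
= 76 time units


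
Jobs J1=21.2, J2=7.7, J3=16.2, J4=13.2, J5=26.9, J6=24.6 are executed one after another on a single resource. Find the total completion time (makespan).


Sequential makespan: sum all processing times
= 21.2 + 7.7 + 16.2 + 13.2 + 26.9 + 24.6
= 109.8 time units


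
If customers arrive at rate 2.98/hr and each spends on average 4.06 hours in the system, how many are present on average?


Little's law: L = λ × W
= 2.98 × 4.06
= 12.10


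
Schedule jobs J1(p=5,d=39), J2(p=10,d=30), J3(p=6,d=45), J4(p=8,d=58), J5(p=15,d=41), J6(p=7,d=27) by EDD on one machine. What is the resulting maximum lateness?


EDD order: J6 → J2 → J1 → J5 → J3 → J4
Completion and lateness:
  J6: C=7, d=27, L=7-27=-20
  J2: C=17, d=30, L=17-30=-13
  J1: C=22, d=39, L=22-39=-17
  J5: C=37, d=41, L=37-41=-4
  J3: C=43, d=45, L=43-45=-2
  J4: C=51, d=58, L=51-58=-7
Lmax = max(-20, -13, -17, -4, -2, -7)
= -2


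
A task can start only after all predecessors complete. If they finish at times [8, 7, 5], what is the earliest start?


ES = max of all predecessor completion times
Predecessors: [8, 7, 5]
ES = max(8, 7, 5)
= 8


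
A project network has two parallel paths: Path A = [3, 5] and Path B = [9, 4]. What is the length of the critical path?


Path A: 3 + 5 = 8
Path B: 9 + 4 = 13
Critical path = longest = max(8, 13)
= 13 (Path B)


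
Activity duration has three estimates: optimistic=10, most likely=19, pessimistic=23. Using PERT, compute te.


te = (o + 4m + p) / 6
= (10 + 4×19 + 23) / 6
= (10 + 76 + 23) / 6
= 109 / 6
= 18.17


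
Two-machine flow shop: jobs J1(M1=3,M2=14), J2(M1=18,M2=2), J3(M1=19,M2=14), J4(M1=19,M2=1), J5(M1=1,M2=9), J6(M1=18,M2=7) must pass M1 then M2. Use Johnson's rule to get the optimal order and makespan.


Johnson's rule:
Group 1 (M1≤M2, sort by M1): ['J5', 'J1']
Group 2 (M1>M2, sort desc M2): ['J3', 'J6', 'J2', 'J4']
Sequence: J5 → J1 → J3 → J6 → J2 → J4
Makespan calculation:
  J5: M1 done=1, M2 done=10
  J1: M1 done=4, M2 done=24
  J3: M1 done=23, M2 done=38
  J6: M1 done=41, M2 done=48
  J2: M1 done=59, M2 done=61
  J4: M1 done=78, M2 done=79
= Sequence: J5 → J1 → J3 → J6 → J2 → J4, Makespan: 79


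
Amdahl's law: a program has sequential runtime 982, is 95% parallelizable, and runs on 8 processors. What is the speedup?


Amdahl's law: T_p = T × ((1-p) + p/N)
= 982 × ((1-0.95) + 0.95/8)
= 982 × (0.05 + 0.1187)
= 982 × 0.1688
= 165.71
Speedup = 982/165.71
= 5.93×


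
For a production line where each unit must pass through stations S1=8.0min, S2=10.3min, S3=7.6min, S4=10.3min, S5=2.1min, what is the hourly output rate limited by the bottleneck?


Bottleneck = longest station time
Station times: [8.0, 10.3, 7.6, 10.3, 2.1]
Max = 10.3 min
Rate = 60 / 10.3
= 5.83 units/hour (bottleneck: 10.3min)


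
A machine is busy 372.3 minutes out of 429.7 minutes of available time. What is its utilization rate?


Utilization = busy / total × 100
= 372.3 / 429.7 × 100
= 86.6%


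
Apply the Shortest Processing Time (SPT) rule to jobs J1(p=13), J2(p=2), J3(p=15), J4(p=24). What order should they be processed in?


SPT: sort by shortest processing time
  J2: p=2
  J1: p=13
  J3: p=15
  J4: p=24
Order: J2 → J1 → J3 → J4


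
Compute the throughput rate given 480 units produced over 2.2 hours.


Throughput = units / time
= 480 / 2.2
= 218.2 units/hour


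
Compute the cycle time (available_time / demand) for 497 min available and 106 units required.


Cycle time = available time / demand
= 497 / 106
= 4.69 min/unit


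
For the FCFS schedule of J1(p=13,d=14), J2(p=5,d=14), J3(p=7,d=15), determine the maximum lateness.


Lateness per job (L = C - d):
  J1: C=13, d=14, L=-1
  J2: C=18, d=14, L=4
  J3: C=25, d=15, L=10
Lmax = max(-1, 4, 10)
= 10


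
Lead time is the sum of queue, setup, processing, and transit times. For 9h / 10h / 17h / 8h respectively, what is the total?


Lead time = queue + setup + processing + transit
= 9 + 10 + 17 + 8
= 44 hours


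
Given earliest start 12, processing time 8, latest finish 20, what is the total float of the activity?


EF = ES + duration = 12 + 8 = 20
LS = LF - duration = 20 - 8 = 12
Total Float = LF - EF = 20 - 20
(or LS - ES = 12 - 12)
= 0


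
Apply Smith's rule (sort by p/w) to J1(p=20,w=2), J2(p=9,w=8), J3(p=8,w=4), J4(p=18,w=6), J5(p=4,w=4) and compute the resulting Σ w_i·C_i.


WSPT order (by p/w): J5 → J2 → J3 → J4 → J1
  J5: C=4, w·C=4×4=16
  J2: C=13, w·C=8×13=104
  J3: C=21, w·C=4×21=84
  J4: C=39, w·C=6×39=234
  J1: C=59, w·C=2×59=118
Σ w·C = 556
= 556


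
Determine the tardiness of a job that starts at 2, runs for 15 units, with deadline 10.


Completion = start + processing = 2 + 15 = 17
Tardiness = max(0, C - d) = max(0, 17 - 10)
= max(0, 7)
= 7


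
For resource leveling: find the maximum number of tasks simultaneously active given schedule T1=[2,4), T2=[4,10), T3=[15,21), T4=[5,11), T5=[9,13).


Check each time point for overlaps:
  t=9: 3 tasks active (T2, T4, T5)
Max concurrent = 3


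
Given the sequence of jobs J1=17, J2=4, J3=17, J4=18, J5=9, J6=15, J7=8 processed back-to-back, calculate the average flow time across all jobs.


Completion times:
  J1: completes at 17
  J2: completes at 21
  J3: completes at 38
  J4: completes at 56
  J5: completes at 65
  J6: completes at 80
  J7: completes at 88
Sum = 365
Average = 365/7
= 52.14


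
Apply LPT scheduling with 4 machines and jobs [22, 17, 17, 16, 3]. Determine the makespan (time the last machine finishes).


Jobs (LPT sorted): [22, 17, 17, 16, 3]
Machines: 4
  J=22 → Machine 1 (load: 0+22=22)
  J=17 → Machine 2 (load: 0+17=17)
  J=17 → Machine 3 (load: 0+17=17)
  J=16 → Machine 4 (load: 0+16=16)
  J=3 → Machine 4 (load: 16+3=19)
Machine loads: [22, 17, 17, 19]
Makespan = max = 22 time units


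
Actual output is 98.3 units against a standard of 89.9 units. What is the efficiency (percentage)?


Efficiency = (actual / standard) × 100
= (98.3 / 89.9) × 100
= 109.3%


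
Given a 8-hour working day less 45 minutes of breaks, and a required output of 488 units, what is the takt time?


Available = 8×60 - 45 = 435 min
Takt time = 435 / 488
= 0.89 min/unit


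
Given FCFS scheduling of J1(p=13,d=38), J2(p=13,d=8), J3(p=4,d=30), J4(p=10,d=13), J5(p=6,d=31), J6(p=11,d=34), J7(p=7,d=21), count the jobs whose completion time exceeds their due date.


Completion vs due date:
  J1: C=13, d=38 → on time
  J2: C=26, d=8 → TARDY
  J3: C=30, d=30 → on time
  J4: C=40, d=13 → TARDY
  J5: C=46, d=31 → TARDY
  J6: C=57, d=34 → TARDY
  J7: C=64, d=21 → TARDY
Tardy jobs: J2, J4, J5, J6, J7
Count = 5


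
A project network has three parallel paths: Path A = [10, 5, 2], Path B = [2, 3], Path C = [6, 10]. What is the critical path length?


Path A: 10 + 5 + 2 = 17
Path B: 2 + 3 = 5
Path C: 6 + 10 = 16
Critical path = longest = max(17, 5, 16)
= 17 (Path A)


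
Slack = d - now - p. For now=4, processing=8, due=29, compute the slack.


Slack = due - current_time - processing
= 29 - 4 - 8
= 17


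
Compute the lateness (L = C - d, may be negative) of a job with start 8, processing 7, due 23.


Completion = 8 + 7 = 15
Lateness = C - d = 15 - 23
= -8


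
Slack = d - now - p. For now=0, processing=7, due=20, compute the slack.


Slack = due - current_time - processing
= 20 - 0 - 7
= 13


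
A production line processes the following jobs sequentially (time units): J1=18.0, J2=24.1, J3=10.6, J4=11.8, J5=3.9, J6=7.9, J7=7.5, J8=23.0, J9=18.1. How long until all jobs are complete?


Sequential makespan: sum all processing times
= 18.0 + 24.1 + 10.6 + 11.8 + 3.9 + 7.9 + 7.5 + 23.0 + 18.1
= 124.9 time units


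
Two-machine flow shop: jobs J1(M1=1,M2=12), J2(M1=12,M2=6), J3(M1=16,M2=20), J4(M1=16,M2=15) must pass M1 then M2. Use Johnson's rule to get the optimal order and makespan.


Johnson's rule:
Group 1 (M1≤M2, sort by M1): ['J1', 'J3']
Group 2 (M1>M2, sort desc M2): ['J4', 'J2']
Sequence: J1 → J3 → J4 → J2
Makespan calculation:
  J1: M1 done=1, M2 done=13
  J3: M1 done=17, M2 done=37
  J4: M1 done=33, M2 done=52
  J2: M1 done=45, M2 done=58
= Sequence: J1 → J3 → J4 → J2, Makespan: 58


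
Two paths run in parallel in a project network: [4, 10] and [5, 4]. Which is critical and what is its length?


Path A: 4 + 10 = 14
Path B: 5 + 4 = 9
Critical path = longest = max(14, 9)
= 14 (Path A)


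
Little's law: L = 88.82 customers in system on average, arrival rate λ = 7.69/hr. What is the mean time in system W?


Little's law: L = λW → W = L / λ
= 88.82 / 7.69
= 11.55 hours


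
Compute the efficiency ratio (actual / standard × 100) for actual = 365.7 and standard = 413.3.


Efficiency = (actual / standard) × 100
= (365.7 / 413.3) × 100
= 88.5%


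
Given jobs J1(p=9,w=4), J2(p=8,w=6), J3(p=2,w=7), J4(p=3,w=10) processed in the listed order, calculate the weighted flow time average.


Completion times:
  J1: C=9, w×C=4×9=36
  J2: C=17, w×C=6×17=102
  J3: C=19, w×C=7×19=133
  J4: C=22, w×C=10×22=220
Sum w×C = 491
Sum w = 27
Weighted avg = 491/27
= 18.19


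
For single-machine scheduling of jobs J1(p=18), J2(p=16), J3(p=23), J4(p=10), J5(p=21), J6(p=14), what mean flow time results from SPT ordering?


SPT order: J4 → J6 → J2 → J1 → J5 → J3
Completion times:
  J4: C=10
  J6: C=24
  J2: C=40
  J1: C=58
  J5: C=79
  J3: C=102
Sum = 313, n = 6
Mean flow = 313/6
= 52.17


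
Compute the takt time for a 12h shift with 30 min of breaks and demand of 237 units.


Available = 12×60 - 30 = 690 min
Takt time = 690 / 237
= 2.91 min/unit


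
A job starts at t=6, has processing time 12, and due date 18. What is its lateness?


Completion = 6 + 12 = 18
Lateness = C - d = 18 - 18
= 0


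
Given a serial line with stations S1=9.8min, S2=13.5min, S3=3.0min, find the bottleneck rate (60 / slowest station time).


Bottleneck = longest station time
Station times: [9.8, 13.5, 3.0]
Max = 13.5 min
Rate = 60 / 13.5
= 4.44 units/hour (bottleneck: 13.5min)


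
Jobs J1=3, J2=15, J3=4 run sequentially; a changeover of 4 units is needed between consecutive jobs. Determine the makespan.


Makespan = Σ processing + (n-1) × setup
= (3 + 15 + 4) + (3-1)×4
= 22 + 8
= 30 time units


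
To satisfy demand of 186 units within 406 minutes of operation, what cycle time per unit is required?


Cycle time = available time / demand
= 406 / 186
= 2.18 min/unit


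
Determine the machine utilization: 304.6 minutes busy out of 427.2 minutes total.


Utilization = busy / total × 100
= 304.6 / 427.2 × 100
= 71.3%


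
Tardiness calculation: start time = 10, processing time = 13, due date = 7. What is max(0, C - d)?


Completion = start + processing = 10 + 13 = 23
Tardiness = max(0, C - d) = max(0, 23 - 7)
= max(0, 16)
= 16


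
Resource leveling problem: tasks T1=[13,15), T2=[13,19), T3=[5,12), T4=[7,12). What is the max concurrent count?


Check each time point for overlaps:
  t=7: 2 tasks active (T3, T4)
Max concurrent = 2


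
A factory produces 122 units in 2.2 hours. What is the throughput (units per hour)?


Throughput = units / time
= 122 / 2.2
= 55.5 units/hour


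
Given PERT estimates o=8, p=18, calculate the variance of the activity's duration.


σ² = ((p - o) / 6)² = (p - o)² / 36
= (18 - 8)² / 36
= 10² / 36
= 100 / 36
= 2.7778


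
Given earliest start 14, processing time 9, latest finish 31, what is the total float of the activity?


EF = ES + duration = 14 + 9 = 23
LS = LF - duration = 31 - 9 = 22
Total Float = LF - EF = 31 - 23
(or LS - ES = 22 - 14)
= 8


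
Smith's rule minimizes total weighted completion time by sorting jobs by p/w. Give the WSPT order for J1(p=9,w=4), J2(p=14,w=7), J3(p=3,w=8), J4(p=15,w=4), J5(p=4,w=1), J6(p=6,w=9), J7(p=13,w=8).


WSPT (Smith's rule): sort by p/w ascending
  J3: p/w = 3/8 = 0.375
  J6: p/w = 6/9 = 0.667
  J7: p/w = 13/8 = 1.625
  J2: p/w = 14/7 = 2.000
  J1: p/w = 9/4 = 2.250
  J4: p/w = 15/4 = 3.750
  J5: p/w = 4/1 = 4.000
Order: J3 → J6 → J7 → J2 → J1 → J4 → J5


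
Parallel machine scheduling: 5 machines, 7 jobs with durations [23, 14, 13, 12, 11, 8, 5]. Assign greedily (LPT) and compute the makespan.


Jobs (LPT sorted): [23, 14, 13, 12, 11, 8, 5]
Machines: 5
  J=23 → Machine 1 (load: 0+23=23)
  J=14 → Machine 2 (load: 0+14=14)
  J=13 → Machine 3 (load: 0+13=13)
  J=12 → Machine 4 (load: 0+12=12)
  J=11 → Machine 5 (load: 0+11=11)
  J=8 → Machine 5 (load: 11+8=19)
  J=5 → Machine 4 (load: 12+5=17)
Machine loads: [23, 14, 13, 17, 19]
Makespan = max = 23 time units


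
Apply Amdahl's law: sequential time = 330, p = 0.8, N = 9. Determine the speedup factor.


Amdahl's law: T_p = T × ((1-p) + p/N)
= 330 × ((1-0.8) + 0.8/9)
= 330 × (0.20 + 0.0889)
= 330 × 0.2889
= 95.33
Speedup = 330/95.33
= 3.46×


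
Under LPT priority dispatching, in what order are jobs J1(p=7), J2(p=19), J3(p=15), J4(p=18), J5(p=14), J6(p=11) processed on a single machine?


LPT: sort by longest processing time first
  J2: p=19
  J4: p=18
  J3: p=15
  J5: p=14
  J6: p=11
  J1: p=7
Order: J2 → J4 → J3 → J5 → J6 → J1


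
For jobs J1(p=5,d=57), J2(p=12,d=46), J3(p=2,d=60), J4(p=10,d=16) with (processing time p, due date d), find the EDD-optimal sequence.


EDD: sort by earliest due date
  J4: d=16, p=10
  J2: d=46, p=12
  J1: d=57, p=5
  J3: d=60, p=2
Order: J4 → J2 → J1 → J3


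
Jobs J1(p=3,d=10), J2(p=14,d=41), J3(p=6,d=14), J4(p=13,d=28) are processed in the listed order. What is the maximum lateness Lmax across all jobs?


Lateness per job (L = C - d):
  J1: C=3, d=10, L=-7
  J2: C=17, d=41, L=-24
  J3: C=23, d=14, L=9
  J4: C=36, d=28, L=8
Lmax = max(-7, -24, 9, 8)
= 9


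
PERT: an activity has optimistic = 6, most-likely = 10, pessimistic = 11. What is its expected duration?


te = (o + 4m + p) / 6
= (6 + 4×10 + 11) / 6
= (6 + 40 + 11) / 6
= 57 / 6
= 9.50


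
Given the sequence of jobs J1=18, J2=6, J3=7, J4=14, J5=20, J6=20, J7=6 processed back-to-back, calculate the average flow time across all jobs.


Completion times:
  J1: completes at 18
  J2: completes at 24
  J3: completes at 31
  J4: completes at 45
  J5: completes at 65
  J6: completes at 85
  J7: completes at 91
Sum = 359
Average = 359/7
= 51.29


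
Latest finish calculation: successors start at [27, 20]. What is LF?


LF = min of all successor start times
Successors start at: [27, 20]
LF = min(27, 20)
= 20


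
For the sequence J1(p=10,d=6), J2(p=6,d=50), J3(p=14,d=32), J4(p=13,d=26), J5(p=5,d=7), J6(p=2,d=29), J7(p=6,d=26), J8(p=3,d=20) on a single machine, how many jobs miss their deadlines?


Completion vs due date:
  J1: C=10, d=6 → TARDY
  J2: C=16, d=50 → on time
  J3: C=30, d=32 → on time
  J4: C=43, d=26 → TARDY
  J5: C=48, d=7 → TARDY
  J6: C=50, d=29 → TARDY
  J7: C=56, d=26 → TARDY
  J8: C=59, d=20 → TARDY
Tardy jobs: J1, J4, J5, J6, J7, J8
Count = 6


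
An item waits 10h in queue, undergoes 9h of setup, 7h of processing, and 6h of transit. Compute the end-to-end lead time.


Lead time = queue + setup + processing + transit
= 10 + 9 + 7 + 6
= 32 hours


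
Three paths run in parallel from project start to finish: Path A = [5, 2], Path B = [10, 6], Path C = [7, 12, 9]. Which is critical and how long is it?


Path A: 5 + 2 = 7
Path B: 10 + 6 = 16
Path C: 7 + 12 + 9 = 28
Critical path = longest = max(7, 16, 28)
= 28 (Path C)


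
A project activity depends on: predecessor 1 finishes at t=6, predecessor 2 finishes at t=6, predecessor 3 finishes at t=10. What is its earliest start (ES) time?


ES = max of all predecessor completion times
Predecessors: [6, 6, 10]
ES = max(6, 6, 10)
= 10


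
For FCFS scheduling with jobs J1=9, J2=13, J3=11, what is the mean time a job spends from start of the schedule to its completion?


Completion times:
  J1: completes at 9
  J2: completes at 22
  J3: completes at 33
Sum = 64
Average = 64/3
= 21.33


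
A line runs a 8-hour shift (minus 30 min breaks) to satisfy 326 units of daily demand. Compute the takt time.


Available = 8×60 - 30 = 450 min
Takt time = 450 / 326
= 1.38 min/unit


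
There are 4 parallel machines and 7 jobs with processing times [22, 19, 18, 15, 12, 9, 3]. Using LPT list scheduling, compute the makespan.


Jobs (LPT sorted): [22, 19, 18, 15, 12, 9, 3]
Machines: 4
  J=22 → Machine 1 (load: 0+22=22)
  J=19 → Machine 2 (load: 0+19=19)
  J=18 → Machine 3 (load: 0+18=18)
  J=15 → Machine 4 (load: 0+15=15)
  J=12 → Machine 4 (load: 15+12=27)
  J=9 → Machine 3 (load: 18+9=27)
  J=3 → Machine 2 (load: 19+3=22)
Machine loads: [22, 22, 27, 27]
Makespan = max = 27 time units


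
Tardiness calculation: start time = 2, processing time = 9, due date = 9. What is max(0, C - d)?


Completion = start + processing = 2 + 9 = 11
Tardiness = max(0, C - d) = max(0, 11 - 9)
= max(0, 2)
= 2


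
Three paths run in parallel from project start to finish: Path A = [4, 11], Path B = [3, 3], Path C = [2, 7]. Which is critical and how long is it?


Path A: 4 + 11 = 15
Path B: 3 + 3 = 6
Path C: 2 + 7 = 9
Critical path = longest = max(15, 6, 9)
= 15 (Path A)


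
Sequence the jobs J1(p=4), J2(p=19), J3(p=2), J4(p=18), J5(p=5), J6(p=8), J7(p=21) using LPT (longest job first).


LPT: sort by longest processing time first
  J7: p=21
  J2: p=19
  J4: p=18
  J6: p=8
  J5: p=5
  J1: p=4
  J3: p=2
Order: J7 → J2 → J4 → J6 → J5 → J1 → J3


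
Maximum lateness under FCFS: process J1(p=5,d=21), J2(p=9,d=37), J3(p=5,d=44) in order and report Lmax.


Lateness per job (L = C - d):
  J1: C=5, d=21, L=-16
  J2: C=14, d=37, L=-23
  J3: C=19, d=44, L=-25
Lmax = max(-16, -23, -25)
= -16
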